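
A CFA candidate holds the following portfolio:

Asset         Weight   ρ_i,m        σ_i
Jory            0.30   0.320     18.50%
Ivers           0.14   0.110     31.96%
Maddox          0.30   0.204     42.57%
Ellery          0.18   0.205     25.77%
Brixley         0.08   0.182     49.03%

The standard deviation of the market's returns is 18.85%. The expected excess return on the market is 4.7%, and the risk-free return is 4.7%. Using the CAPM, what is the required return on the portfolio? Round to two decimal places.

6.33%

β_Jory = 0.320 × 18.50% / 18.85% = 0.3141
β_Ivers = 0.110 × 31.96% / 18.85% = 0.1865
β_Maddox = 0.204 × 42.57% / 18.85% = 0.4607
β_Ellery = 0.205 × 25.77% / 18.85% = 0.2803
β_Brixley = 0.182 × 49.03% / 18.85% = 0.4734
β_P = Σ w_i β_i = 0.30×0.3141 + 0.14×0.1865 + 0.30×0.4607 + 0.18×0.2803 + 0.08×0.4734 = 0.3469
E(R_P) = R_f + β_P × MRP = 4.7% + 0.3469 × 4.7% = 6.33%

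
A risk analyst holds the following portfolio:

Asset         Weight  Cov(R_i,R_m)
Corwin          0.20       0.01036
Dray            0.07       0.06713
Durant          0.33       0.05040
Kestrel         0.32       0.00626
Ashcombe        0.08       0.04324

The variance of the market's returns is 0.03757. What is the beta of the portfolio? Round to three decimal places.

0.768

β_Corwin = 0.01036 / 0.03757 = 0.2758
β_Dray = 0.06713 / 0.03757 = 1.7868
β_Durant = 0.05040 / 0.03757 = 1.3415
β_Kestrel = 0.00626 / 0.03757 = 0.1666
β_Ashcombe = 0.04324 / 0.03757 = 1.1509
β_P = Σ w_i β_i = 0.20×0.2758 + 0.07×1.7868 + 0.33×1.3415 + 0.32×0.1666 + 0.08×1.1509 = 0.7683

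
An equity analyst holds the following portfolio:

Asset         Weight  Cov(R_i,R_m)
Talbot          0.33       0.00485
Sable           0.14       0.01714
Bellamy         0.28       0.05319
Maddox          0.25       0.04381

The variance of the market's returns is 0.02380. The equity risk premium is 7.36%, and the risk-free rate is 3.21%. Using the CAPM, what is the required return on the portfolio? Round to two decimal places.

12.44%

β_Talbot = 0.00485 / 0.02380 = 0.2038
β_Sable = 0.01714 / 0.02380 = 0.7202
β_Bellamy = 0.05319 / 0.02380 = 2.2349
β_Maddox = 0.04381 / 0.02380 = 1.8408
β_P = Σ w_i β_i = 0.33×0.2038 + 0.14×0.7202 + 0.28×2.2349 + 0.25×1.8408 = 1.2541
E(R_P) = R_f + β_P × MRP = 3.21% + 1.2541 × 7.36% = 12.44%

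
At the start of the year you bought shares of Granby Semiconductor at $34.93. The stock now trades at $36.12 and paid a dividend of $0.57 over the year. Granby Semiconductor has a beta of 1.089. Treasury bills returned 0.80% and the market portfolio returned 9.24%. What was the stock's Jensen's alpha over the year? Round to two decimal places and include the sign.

Realised HPR = (P1 + D1 − P0) / P0 = (36.12 + 0.57 − 34.93) / 34.93 = 1.76 / 34.93 = 5.0386%
MRP = 9.24% − 0.80% = 8.44%
CAPM required = R_f + β·MRP = 0.80% + 1.089 × 8.44% = 9.99116%
α = realised − required = 5.0386% − 9.99116% = -4.95%

-4.95%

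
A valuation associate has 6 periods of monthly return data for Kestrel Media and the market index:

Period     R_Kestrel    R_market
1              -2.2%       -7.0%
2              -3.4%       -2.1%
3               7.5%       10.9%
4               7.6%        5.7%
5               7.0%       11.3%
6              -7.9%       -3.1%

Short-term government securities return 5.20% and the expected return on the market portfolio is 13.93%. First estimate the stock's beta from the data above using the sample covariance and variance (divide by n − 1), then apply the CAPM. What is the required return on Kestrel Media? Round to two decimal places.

11.83%

Mean R_i = (-2.2 − 3.4 + 7.5 + 7.6 + 7.0 − 7.9) / 6 = 1.4333%
Mean R_m = (-7.0 − 2.1 + 10.9 + 5.7 + 11.3 − 3.1) / 6 = 2.6167%
Σ(R_i − R̄_i)(R_m − R̄_m) = 228.6967  ⇒  Cov = 228.6967 / 5 = 45.7393
Σ(R_m − R̄_m)² = 300.9283  ⇒  Var(R_m) = 300.9283 / 5 = 60.1857
β = Cov / Var(R_m) = 45.7393 / 60.1857 = 0.7600
MRP = 13.93% − 5.20% = 8.73%
E(R) = R_f + β × MRP = 5.20% + 0.7600 × 8.73% = 11.83%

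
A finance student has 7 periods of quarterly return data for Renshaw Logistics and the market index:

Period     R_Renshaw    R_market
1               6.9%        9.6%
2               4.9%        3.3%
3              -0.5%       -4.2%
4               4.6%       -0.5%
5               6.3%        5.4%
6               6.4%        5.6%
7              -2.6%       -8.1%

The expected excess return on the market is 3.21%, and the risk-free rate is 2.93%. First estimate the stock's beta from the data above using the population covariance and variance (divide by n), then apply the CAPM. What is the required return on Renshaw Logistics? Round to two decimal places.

Mean R_i = (6.9 + 4.9 − 0.5 + 4.6 + 6.3 + 6.4 − 2.6) / 7 = 3.7143%
Mean R_m = (9.6 + 3.3 − 4.2 − 0.5 + 5.4 + 5.6 − 8.1) / 7 = 1.5857%
Σ(R_i − R̄_i)(R_m − R̄_m) = 131.9014  ⇒  Cov = 131.9014 / 7 = 18.8431
Σ(R_m − R̄_m)² = 229.4686  ⇒  Var(R_m) = 229.4686 / 7 = 32.7812
β = Cov / Var(R_m) = 18.8431 / 32.7812 = 0.5748
E(R) = R_f + β × MRP = 2.93% + 0.5748 × 3.21% = 4.78%

4.78%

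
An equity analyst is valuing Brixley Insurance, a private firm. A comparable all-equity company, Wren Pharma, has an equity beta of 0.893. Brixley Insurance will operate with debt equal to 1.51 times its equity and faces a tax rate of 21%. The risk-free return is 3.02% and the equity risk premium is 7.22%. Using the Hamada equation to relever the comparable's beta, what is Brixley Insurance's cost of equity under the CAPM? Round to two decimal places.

β_L = β_U × [1 + (1 − t)(D/E)] = 0.893 × [1 + (1 − 0.21) × 1.51]
    = 0.893 × [1 + 0.79 × 1.51] = 0.893 × 2.1929 = 1.9583
E(R) = R_f + β_L × MRP = 3.02% + 1.9583 × 7.22% = 17.16%

17.16%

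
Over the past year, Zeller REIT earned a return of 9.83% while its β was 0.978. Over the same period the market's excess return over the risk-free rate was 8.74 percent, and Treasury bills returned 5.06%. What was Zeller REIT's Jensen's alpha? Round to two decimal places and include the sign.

-3.78%

CAPM benchmark = R_f + β(R_m − R_f) = 5.06% + 0.978 × 8.74% = 13.60772%
α = actual − benchmark = 9.83% − 13.60772% = -3.78%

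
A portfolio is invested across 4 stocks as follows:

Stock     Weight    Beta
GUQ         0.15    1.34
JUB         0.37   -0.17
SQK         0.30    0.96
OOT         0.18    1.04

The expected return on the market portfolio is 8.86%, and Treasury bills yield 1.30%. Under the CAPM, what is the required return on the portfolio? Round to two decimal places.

5.94%

β_P = Σ w_i β_i = 0.15×1.34 + 0.37×-0.17 + 0.30×0.96 + 0.18×1.04 = 0.6133
MRP = 8.86% − 1.30% = 7.56%
E(R_P) = R_f + β_P × MRP = 1.30% + 0.6133 × 7.56% = 5.94%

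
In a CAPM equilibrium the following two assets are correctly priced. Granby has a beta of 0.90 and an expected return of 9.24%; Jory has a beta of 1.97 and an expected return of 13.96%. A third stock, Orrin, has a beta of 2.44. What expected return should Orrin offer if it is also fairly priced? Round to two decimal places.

16.03%

MRP (SML slope) = (13.96% − 9.24%) / (1.97 − 0.90) = 4.72% / 1.07 = 4.4112%
R_f (intercept) = 9.24% − 0.90 × 4.4112% = 5.2699%
E(R_Orrin) = R_f + β × MRP = 5.2699% + 2.44 × 4.4112% = 16.03%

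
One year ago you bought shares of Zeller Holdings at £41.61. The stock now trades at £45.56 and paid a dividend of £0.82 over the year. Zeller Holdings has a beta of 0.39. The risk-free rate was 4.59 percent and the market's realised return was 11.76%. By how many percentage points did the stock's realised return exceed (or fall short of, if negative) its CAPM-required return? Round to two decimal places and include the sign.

+4.08%

Realised HPR = (P1 + D1 − P0) / P0 = (45.56 + 0.82 − 41.61) / 41.61 = 4.77 / 41.61 = 11.4636%
MRP = 11.76% − 4.59% = 7.17%
CAPM required = R_f + β·MRP = 4.59% + 0.39 × 7.17% = 7.3863%
α = realised − required = 11.4636% − 7.3863% = +4.08%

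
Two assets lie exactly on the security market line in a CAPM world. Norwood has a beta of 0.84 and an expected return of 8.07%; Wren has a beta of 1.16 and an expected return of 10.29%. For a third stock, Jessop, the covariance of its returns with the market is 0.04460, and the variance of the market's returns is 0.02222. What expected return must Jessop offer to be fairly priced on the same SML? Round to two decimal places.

16.17%

MRP = (10.29% − 8.07%) / (1.16 − 0.84) = 6.9375%
R_f = 8.07% − 0.84 × 6.9375% = 2.2425%
β_Jessop = Cov / Var(R_m) = 0.04460 / 0.02222 = 2.0072
E(R_Jessop) = R_f + β × MRP = 2.2425% + 2.0072 × 6.9375% = 16.17%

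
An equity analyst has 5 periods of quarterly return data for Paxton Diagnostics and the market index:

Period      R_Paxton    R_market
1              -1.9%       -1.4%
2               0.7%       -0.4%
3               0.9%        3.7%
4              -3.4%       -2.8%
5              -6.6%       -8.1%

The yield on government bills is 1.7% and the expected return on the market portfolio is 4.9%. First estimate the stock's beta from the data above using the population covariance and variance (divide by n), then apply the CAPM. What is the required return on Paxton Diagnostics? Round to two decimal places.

Mean R_i = (-1.9 + 0.7 + 0.9 − 3.4 − 6.6) / 5 = -2.0600%
Mean R_m = (-1.4 − 0.4 + 3.7 − 2.8 − 8.1) / 5 = -1.8000%
Σ(R_i − R̄_i)(R_m − R̄_m) = 50.1500  ⇒  Cov = 50.1500 / 5 = 10.0300
Σ(R_m − R̄_m)² = 73.0600  ⇒  Var(R_m) = 73.0600 / 5 = 14.6120
β = Cov / Var(R_m) = 10.0300 / 14.6120 = 0.6864
MRP = 4.9% − 1.7% = 3.20%
E(R) = R_f + β × MRP = 1.7% + 0.6864 × 3.2% = 3.90%

3.90%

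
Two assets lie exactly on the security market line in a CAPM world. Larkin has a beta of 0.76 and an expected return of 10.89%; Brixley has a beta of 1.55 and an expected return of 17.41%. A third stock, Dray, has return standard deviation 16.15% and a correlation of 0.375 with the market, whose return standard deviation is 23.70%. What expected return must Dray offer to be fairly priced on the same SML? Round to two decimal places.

6.73%

MRP = (17.41% − 10.89%) / (1.55 − 0.76) = 8.2532%
R_f = 10.89% − 0.76 × 8.2532% = 4.6176%
β_Dray = ρ·σ_i/σ_m = 0.375 × 16.15 / 23.70 = 0.2555
E(R_Dray) = R_f + β × MRP = 4.6176% + 0.2555 × 8.2532% = 6.73%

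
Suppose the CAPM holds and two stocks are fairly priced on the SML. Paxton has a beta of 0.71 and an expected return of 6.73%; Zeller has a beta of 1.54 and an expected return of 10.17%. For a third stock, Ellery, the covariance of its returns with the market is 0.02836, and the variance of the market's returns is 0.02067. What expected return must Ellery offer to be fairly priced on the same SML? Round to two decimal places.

9.47%

MRP = (10.17% − 6.73%) / (1.54 − 0.71) = 4.1446%
R_f = 6.73% − 0.71 × 4.1446% = 3.7873%
β_Ellery = Cov / Var(R_m) = 0.02836 / 0.02067 = 1.3720
E(R_Ellery) = R_f + β × MRP = 3.7873% + 1.3720 × 4.1446% = 9.47%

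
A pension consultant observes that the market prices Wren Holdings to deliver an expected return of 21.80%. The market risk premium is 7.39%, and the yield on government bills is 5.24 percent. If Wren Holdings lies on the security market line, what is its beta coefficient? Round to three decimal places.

β = (E(R) − R_f) / MRP = (21.80% − 5.24%) / 7.39% = 16.56% / 7.39% = 2.241

2.241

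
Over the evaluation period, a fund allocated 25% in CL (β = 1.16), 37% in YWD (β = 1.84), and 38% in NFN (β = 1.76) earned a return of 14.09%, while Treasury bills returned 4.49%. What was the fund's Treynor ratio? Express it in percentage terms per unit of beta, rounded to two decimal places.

5.86%

β_P = 0.25×1.16 + 0.37×1.84 + 0.38×1.76 = 1.6396
Treynor = (R_P − R_f) / β_P = (14.09% − 4.49%) / 1.6396 = 9.60% / 1.6396 = 5.86%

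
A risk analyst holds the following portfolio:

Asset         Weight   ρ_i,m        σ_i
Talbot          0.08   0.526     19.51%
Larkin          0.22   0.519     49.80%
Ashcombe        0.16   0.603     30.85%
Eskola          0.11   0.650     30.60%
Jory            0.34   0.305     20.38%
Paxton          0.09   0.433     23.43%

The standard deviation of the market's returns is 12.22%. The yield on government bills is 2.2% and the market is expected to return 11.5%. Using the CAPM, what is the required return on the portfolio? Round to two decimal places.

β_Talbot = 0.526 × 19.51% / 12.22% = 0.8398
β_Larkin = 0.519 × 49.80% / 12.22% = 2.1151
β_Ashcombe = 0.603 × 30.85% / 12.22% = 1.5223
β_Eskola = 0.650 × 30.60% / 12.22% = 1.6277
β_Jory = 0.305 × 20.38% / 12.22% = 0.5087
β_Paxton = 0.433 × 23.43% / 12.22% = 0.8302
β_P = Σ w_i β_i = 0.08×0.8398 + 0.22×2.1151 + 0.16×1.5223 + 0.11×1.6277 + 0.34×0.5087 + 0.09×0.8302 = 1.2028
MRP = 11.5% − 2.2% = 9.30%
E(R_P) = R_f + β_P × MRP = 2.2% + 1.2028 × 9.3% = 13.39%

13.39%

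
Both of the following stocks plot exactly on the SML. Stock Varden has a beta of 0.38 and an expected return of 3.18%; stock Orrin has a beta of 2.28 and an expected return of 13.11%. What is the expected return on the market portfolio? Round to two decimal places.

6.42%

Both satisfy E(R) = R_f + β·MRP, so the slope of the SML is
MRP = (13.11% − 3.18%) / (2.28 − 0.38) = 9.93% / 1.90 = 5.2263%
R_f = E(R_Varden) − β_Varden·MRP = 3.18% − 0.38 × 5.2263% = 1.1940%
E(R_m) = R_f + MRP = 1.1940% + 5.2263% = 6.42%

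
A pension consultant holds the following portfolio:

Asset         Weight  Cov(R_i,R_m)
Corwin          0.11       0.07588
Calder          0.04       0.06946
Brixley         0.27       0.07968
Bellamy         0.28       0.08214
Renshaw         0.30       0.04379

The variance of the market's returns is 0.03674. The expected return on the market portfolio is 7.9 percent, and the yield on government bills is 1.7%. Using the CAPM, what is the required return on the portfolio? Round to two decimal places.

13.31%

β_Corwin = 0.07588 / 0.03674 = 2.0653
β_Calder = 0.06946 / 0.03674 = 1.8906
β_Brixley = 0.07968 / 0.03674 = 2.1688
β_Bellamy = 0.08214 / 0.03674 = 2.2357
β_Renshaw = 0.04379 / 0.03674 = 1.1919
β_P = Σ w_i β_i = 0.11×2.0653 + 0.04×1.8906 + 0.27×2.1688 + 0.28×2.2357 + 0.30×1.1919 = 1.8719
MRP = 7.9% − 1.7% = 6.20%
E(R_P) = R_f + β_P × MRP = 1.7% + 1.8719 × 6.2% = 13.31%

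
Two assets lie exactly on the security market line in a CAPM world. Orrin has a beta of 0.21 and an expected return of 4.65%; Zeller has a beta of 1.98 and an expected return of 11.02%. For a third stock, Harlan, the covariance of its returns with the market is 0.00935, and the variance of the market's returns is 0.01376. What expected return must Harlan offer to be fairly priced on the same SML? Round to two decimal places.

6.34%

MRP = (11.02% − 4.65%) / (1.98 − 0.21) = 3.5989%
R_f = 4.65% − 0.21 × 3.5989% = 3.8942%
β_Harlan = Cov / Var(R_m) = 0.00935 / 0.01376 = 0.6795
E(R_Harlan) = R_f + β × MRP = 3.8942% + 0.6795 × 3.5989% = 6.34%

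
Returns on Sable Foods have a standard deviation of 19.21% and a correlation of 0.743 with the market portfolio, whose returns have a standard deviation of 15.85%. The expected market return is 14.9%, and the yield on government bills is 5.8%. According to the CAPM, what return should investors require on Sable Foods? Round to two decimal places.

13.99%

β = ρ × σ_i / σ_m = 0.743 × 19.21% / 15.85% = 0.9005
MRP = 14.9% − 5.8% = 9.10%
E(R) = 5.8% + 0.9005 × 9.1% = 13.99%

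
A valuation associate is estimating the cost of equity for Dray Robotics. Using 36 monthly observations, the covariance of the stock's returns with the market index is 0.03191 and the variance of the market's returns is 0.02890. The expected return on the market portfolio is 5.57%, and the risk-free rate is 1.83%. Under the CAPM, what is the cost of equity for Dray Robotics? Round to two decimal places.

β = Cov(R_i, R_m) / Var(R_m) = 0.03191 / 0.02890 = 1.1042
MRP = 5.57% − 1.83% = 3.74%
E(R) = R_f + β × MRP = 1.83% + 1.1042 × 3.74% = 5.96%

5.96%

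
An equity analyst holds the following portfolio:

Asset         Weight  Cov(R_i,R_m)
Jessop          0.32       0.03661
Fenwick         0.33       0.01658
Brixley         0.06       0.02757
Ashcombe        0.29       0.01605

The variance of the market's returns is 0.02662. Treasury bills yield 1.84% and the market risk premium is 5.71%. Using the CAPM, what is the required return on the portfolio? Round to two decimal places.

6.88%

β_Jessop = 0.03661 / 0.02662 = 1.3753
β_Fenwick = 0.01658 / 0.02662 = 0.6228
β_Brixley = 0.02757 / 0.02662 = 1.0357
β_Ashcombe = 0.01605 / 0.02662 = 0.6029
β_P = Σ w_i β_i = 0.32×1.3753 + 0.33×0.6228 + 0.06×1.0357 + 0.29×0.6029 = 0.8826
E(R_P) = R_f + β_P × MRP = 1.84% + 0.8826 × 5.71% = 6.88%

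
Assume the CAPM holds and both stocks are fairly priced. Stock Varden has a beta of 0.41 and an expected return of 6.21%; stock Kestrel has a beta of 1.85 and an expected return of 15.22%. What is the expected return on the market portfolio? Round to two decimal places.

9.90%

Both satisfy E(R) = R_f + β·MRP, so the slope of the SML is
MRP = (15.22% − 6.21%) / (1.85 − 0.41) = 9.01% / 1.44 = 6.2569%
R_f = E(R_Varden) − β_Varden·MRP = 6.21% − 0.41 × 6.2569% = 3.6447%
E(R_m) = R_f + MRP = 3.6447% + 6.2569% = 9.90%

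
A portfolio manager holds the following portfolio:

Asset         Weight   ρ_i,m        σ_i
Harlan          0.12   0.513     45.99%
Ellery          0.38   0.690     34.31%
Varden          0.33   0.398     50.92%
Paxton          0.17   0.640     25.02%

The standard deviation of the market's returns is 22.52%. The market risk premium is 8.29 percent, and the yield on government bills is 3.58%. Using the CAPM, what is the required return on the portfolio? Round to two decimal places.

β_Harlan = 0.513 × 45.99% / 22.52% = 1.0476
β_Ellery = 0.690 × 34.31% / 22.52% = 1.0512
β_Varden = 0.398 × 50.92% / 22.52% = 0.8999
β_Paxton = 0.640 × 25.02% / 22.52% = 0.7110
β_P = Σ w_i β_i = 0.12×1.0476 + 0.38×1.0512 + 0.33×0.8999 + 0.17×0.7110 = 0.9430
E(R_P) = R_f + β_P × MRP = 3.58% + 0.9430 × 8.29% = 11.40%

11.40%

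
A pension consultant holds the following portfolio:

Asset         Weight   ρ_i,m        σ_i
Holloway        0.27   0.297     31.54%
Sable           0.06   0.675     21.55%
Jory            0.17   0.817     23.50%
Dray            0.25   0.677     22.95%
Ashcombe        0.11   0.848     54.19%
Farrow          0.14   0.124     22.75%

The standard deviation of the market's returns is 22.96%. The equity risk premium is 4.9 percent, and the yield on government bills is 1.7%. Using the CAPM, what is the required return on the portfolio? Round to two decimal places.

β_Holloway = 0.297 × 31.54% / 22.96% = 0.4080
β_Sable = 0.675 × 21.55% / 22.96% = 0.6335
β_Jory = 0.817 × 23.50% / 22.96% = 0.8362
β_Dray = 0.677 × 22.95% / 22.96% = 0.6767
β_Ashcombe = 0.848 × 54.19% / 22.96% = 2.0014
β_Farrow = 0.124 × 22.75% / 22.96% = 0.1229
β_P = Σ w_i β_i = 0.27×0.4080 + 0.06×0.6335 + 0.17×0.8362 + 0.25×0.6767 + 0.11×2.0014 + 0.14×0.1229 = 0.6969
E(R_P) = R_f + β_P × MRP = 1.7% + 0.6969 × 4.9% = 5.11%

5.11%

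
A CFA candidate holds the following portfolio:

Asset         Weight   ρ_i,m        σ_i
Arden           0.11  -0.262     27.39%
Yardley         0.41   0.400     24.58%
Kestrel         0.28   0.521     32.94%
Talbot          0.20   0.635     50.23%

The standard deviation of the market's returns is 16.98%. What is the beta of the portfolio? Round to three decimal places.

β_Arden = -0.262 × 27.39% / 16.98% = -0.4226
β_Yardley = 0.400 × 24.58% / 16.98% = 0.5790
β_Kestrel = 0.521 × 32.94% / 16.98% = 1.0107
β_Talbot = 0.635 × 50.23% / 16.98% = 1.8784
β_P = Σ w_i β_i = 0.11×-0.4226 + 0.41×0.5790 + 0.28×1.0107 + 0.20×1.8784 = 0.8496

0.850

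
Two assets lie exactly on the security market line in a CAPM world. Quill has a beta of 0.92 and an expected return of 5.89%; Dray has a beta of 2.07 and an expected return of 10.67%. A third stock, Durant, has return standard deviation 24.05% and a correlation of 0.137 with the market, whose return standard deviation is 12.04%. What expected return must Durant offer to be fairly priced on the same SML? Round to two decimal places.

MRP = (10.67% − 5.89%) / (2.07 − 0.92) = 4.1565%
R_f = 5.89% − 0.92 × 4.1565% = 2.0660%
β_Durant = ρ·σ_i/σ_m = 0.137 × 24.05 / 12.04 = 0.2737
E(R_Durant) = R_f + β × MRP = 2.0660% + 0.2737 × 4.1565% = 3.20%

3.20%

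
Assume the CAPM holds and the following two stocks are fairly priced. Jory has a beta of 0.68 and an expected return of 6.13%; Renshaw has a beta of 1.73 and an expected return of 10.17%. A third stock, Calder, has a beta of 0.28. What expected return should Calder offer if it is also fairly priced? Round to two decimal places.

4.59%

MRP (SML slope) = (10.17% − 6.13%) / (1.73 − 0.68) = 4.04% / 1.05 = 3.8476%
R_f (intercept) = 6.13% − 0.68 × 3.8476% = 3.5136%
E(R_Calder) = R_f + β × MRP = 3.5136% + 0.28 × 3.8476% = 4.59%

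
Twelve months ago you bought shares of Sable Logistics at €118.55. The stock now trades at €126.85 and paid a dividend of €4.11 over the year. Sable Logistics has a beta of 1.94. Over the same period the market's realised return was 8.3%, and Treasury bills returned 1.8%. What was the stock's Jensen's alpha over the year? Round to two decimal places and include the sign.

Realised HPR = (P1 + D1 − P0) / P0 = (126.85 + 4.11 − 118.55) / 118.55 = 12.41 / 118.55 = 10.4682%
MRP = 8.3% − 1.8% = 6.50%
CAPM required = R_f + β·MRP = 1.8% + 1.94 × 6.5% = 14.4100%
α = realised − required = 10.4682% − 14.4100% = -3.94%

-3.94%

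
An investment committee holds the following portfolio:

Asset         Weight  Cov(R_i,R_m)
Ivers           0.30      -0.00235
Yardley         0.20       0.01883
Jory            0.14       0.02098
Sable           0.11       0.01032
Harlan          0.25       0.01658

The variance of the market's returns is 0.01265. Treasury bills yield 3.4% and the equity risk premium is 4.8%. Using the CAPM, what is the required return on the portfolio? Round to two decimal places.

β_Ivers = -0.00235 / 0.01265 = -0.1858
β_Yardley = 0.01883 / 0.01265 = 1.4885
β_Jory = 0.02098 / 0.01265 = 1.6585
β_Sable = 0.01032 / 0.01265 = 0.8158
β_Harlan = 0.01658 / 0.01265 = 1.3107
β_P = Σ w_i β_i = 0.30×-0.1858 + 0.20×1.4885 + 0.14×1.6585 + 0.11×0.8158 + 0.25×1.3107 = 0.8916
E(R_P) = R_f + β_P × MRP = 3.4% + 0.8916 × 4.8% = 7.68%

7.68%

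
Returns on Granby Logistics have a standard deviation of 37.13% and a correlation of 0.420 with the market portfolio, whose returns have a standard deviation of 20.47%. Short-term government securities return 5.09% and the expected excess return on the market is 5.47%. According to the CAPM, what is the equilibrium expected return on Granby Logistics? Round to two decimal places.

β = ρ × σ_i / σ_m = 0.420 × 37.13% / 20.47% = 0.7618
E(R) = 5.09% + 0.7618 × 5.47% = 9.26%

9.26%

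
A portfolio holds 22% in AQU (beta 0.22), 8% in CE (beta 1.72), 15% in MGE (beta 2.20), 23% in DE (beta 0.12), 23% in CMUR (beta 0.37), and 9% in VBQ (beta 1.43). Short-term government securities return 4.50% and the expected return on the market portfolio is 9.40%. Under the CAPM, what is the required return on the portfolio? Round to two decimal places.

β_P = Σ w_i β_i = 0.22×0.22 + 0.08×1.72 + 0.15×2.20 + 0.23×0.12 + 0.23×0.37 + 0.09×1.43 = 0.7574
MRP = 9.40% − 4.50% = 4.90%
E(R_P) = R_f + β_P × MRP = 4.50% + 0.7574 × 4.90% = 8.21%

8.21%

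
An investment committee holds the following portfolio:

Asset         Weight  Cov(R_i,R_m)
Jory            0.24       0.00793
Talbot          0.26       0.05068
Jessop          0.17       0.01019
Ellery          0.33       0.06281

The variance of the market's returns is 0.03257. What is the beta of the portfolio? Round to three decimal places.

1.153

β_Jory = 0.00793 / 0.03257 = 0.2435
β_Talbot = 0.05068 / 0.03257 = 1.5560
β_Jessop = 0.01019 / 0.03257 = 0.3129
β_Ellery = 0.06281 / 0.03257 = 1.9285
β_P = Σ w_i β_i = 0.24×0.2435 + 0.26×1.5560 + 0.17×0.3129 + 0.33×1.9285 = 1.1526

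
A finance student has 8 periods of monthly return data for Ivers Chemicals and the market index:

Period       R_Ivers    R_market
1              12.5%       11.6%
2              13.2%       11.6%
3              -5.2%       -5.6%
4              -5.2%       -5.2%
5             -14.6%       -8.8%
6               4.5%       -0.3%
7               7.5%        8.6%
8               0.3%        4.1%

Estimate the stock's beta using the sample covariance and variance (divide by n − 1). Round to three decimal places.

Mean R_i = (12.5 + 13.2 − 5.2 − 5.2 − 14.6 + 4.5 + 7.5 + 0.3) / 8 = 1.6250%
Mean R_m = (11.6 + 11.6 − 5.6 − 5.2 − 8.8 − 0.3 + 8.6 + 4.1) / 8 = 2.0000%
Σ(R_i − R̄_i)(R_m − R̄_m) = 521.1400  ⇒  Cov = 521.1400 / 7 = 74.4486
Σ(R_m − R̄_m)² = 463.8200  ⇒  Var(R_m) = 463.8200 / 7 = 66.2600
β = Cov / Var(R_m) = 74.4486 / 66.2600 = 1.1236

1.124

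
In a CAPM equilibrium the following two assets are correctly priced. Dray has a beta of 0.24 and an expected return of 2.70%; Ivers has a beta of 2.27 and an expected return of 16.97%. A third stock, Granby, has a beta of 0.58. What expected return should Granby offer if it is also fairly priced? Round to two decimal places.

5.09%

MRP (SML slope) = (16.97% − 2.70%) / (2.27 − 0.24) = 14.27% / 2.03 = 7.0296%
R_f (intercept) = 2.70% − 0.24 × 7.0296% = 1.0129%
E(R_Granby) = R_f + β × MRP = 1.0129% + 0.58 × 7.0296% = 5.09%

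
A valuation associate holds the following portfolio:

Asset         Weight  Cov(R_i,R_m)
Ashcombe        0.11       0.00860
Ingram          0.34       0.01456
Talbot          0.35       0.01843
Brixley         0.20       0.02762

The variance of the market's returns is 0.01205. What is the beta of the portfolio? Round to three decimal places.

1.483

β_Ashcombe = 0.00860 / 0.01205 = 0.7137
β_Ingram = 0.01456 / 0.01205 = 1.2083
β_Talbot = 0.01843 / 0.01205 = 1.5295
β_Brixley = 0.02762 / 0.01205 = 2.2921
β_P = Σ w_i β_i = 0.11×0.7137 + 0.34×1.2083 + 0.35×1.5295 + 0.20×2.2921 = 1.4831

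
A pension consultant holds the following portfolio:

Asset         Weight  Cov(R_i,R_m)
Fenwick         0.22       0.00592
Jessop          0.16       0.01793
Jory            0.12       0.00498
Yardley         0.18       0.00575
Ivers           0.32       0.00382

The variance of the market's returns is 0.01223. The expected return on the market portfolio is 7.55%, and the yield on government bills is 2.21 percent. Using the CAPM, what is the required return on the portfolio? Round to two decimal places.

5.28%

β_Fenwick = 0.00592 / 0.01223 = 0.4841
β_Jessop = 0.01793 / 0.01223 = 1.4661
β_Jory = 0.00498 / 0.01223 = 0.4072
β_Yardley = 0.00575 / 0.01223 = 0.4702
β_Ivers = 0.00382 / 0.01223 = 0.3123
β_P = Σ w_i β_i = 0.22×0.4841 + 0.16×1.4661 + 0.12×0.4072 + 0.18×0.4702 + 0.32×0.3123 = 0.5745
MRP = 7.55% − 2.21% = 5.34%
E(R_P) = R_f + β_P × MRP = 2.21% + 0.5745 × 5.34% = 5.28%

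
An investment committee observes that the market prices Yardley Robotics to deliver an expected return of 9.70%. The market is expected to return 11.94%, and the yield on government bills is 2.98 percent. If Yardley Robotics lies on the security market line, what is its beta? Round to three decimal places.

0.750

MRP = 11.94% − 2.98% = 8.96%
β = (E(R) − R_f) / MRP = (9.70% − 2.98%) / 8.96% = 6.72% / 8.96% = 0.750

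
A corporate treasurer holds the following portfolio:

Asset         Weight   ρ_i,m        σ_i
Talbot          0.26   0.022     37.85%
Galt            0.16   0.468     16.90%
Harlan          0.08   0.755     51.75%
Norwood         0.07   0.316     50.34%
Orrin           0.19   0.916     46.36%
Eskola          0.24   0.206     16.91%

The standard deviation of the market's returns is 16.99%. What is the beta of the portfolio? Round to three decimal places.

β_Talbot = 0.022 × 37.85% / 16.99% = 0.0490
β_Galt = 0.468 × 16.90% / 16.99% = 0.4655
β_Harlan = 0.755 × 51.75% / 16.99% = 2.2997
β_Norwood = 0.316 × 50.34% / 16.99% = 0.9363
β_Orrin = 0.916 × 46.36% / 16.99% = 2.4995
β_Eskola = 0.206 × 16.91% / 16.99% = 0.2050
β_P = Σ w_i β_i = 0.26×0.0490 + 0.16×0.4655 + 0.08×2.2997 + 0.07×0.9363 + 0.19×2.4995 + 0.24×0.2050 = 0.8608

0.861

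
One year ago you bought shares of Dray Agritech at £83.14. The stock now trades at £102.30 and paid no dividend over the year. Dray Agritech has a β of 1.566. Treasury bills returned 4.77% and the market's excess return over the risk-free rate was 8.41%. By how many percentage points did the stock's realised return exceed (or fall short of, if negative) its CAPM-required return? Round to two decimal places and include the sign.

Realised HPR = (P1 + D1 − P0) / P0 = (102.30 + 0.00 − 83.14) / 83.14 = 19.16 / 83.14 = 23.0455%
CAPM required = R_f + β·MRP = 4.77% + 1.566 × 8.41% = 17.94006%
α = realised − required = 23.0455% − 17.94006% = +5.11%

+5.11%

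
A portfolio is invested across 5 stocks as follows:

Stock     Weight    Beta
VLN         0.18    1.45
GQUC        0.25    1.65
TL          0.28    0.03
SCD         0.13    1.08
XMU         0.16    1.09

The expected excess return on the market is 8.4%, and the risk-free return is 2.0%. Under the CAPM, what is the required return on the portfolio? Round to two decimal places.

10.37%

β_P = Σ w_i β_i = 0.18×1.45 + 0.25×1.65 + 0.28×0.03 + 0.13×1.08 + 0.16×1.09 = 0.9967
E(R_P) = R_f + β_P × MRP = 2.0% + 0.9967 × 8.4% = 10.37%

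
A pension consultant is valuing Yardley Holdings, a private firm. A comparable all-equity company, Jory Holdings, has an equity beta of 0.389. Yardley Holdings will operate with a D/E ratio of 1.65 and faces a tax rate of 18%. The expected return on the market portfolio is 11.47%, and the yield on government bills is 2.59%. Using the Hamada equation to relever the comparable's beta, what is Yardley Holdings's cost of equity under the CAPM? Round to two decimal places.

β_L = β_U × [1 + (1 − t)(D/E)] = 0.389 × [1 + (1 − 0.18) × 1.65]
    = 0.389 × [1 + 0.82 × 1.65] = 0.389 × 2.3530 = 0.9153
MRP = 11.47% − 2.59% = 8.88%
E(R) = R_f + β_L × MRP = 2.59% + 0.9153 × 8.88% = 10.72%

10.72%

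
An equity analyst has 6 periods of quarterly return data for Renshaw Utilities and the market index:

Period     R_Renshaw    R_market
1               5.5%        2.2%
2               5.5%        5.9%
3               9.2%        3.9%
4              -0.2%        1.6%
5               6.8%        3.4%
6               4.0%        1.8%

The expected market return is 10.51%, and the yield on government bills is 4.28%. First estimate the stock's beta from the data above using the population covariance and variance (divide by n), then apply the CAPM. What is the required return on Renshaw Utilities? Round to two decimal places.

Mean R_i = (5.5 + 5.5 + 9.2 − 0.2 + 6.8 + 4.0) / 6 = 5.1333%
Mean R_m = (2.2 + 5.9 + 3.9 + 1.6 + 3.4 + 1.8) / 6 = 3.1333%
Σ(R_i − R̄_i)(R_m − R̄_m) = 13.9233  ⇒  Cov = 13.9233 / 6 = 2.3206
Σ(R_m − R̄_m)² = 13.3133  ⇒  Var(R_m) = 13.3133 / 6 = 2.2189
β = Cov / Var(R_m) = 2.3206 / 2.2189 = 1.0458
MRP = 10.51% − 4.28% = 6.23%
E(R) = R_f + β × MRP = 4.28% + 1.0458 × 6.23% = 10.80%

10.80%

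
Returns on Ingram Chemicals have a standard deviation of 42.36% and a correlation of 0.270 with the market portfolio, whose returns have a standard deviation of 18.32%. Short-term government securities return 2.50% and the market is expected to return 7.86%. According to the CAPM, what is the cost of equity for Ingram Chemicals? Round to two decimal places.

β = ρ × σ_i / σ_m = 0.270 × 42.36% / 18.32% = 0.6243
MRP = 7.86% − 2.50% = 5.36%
E(R) = 2.50% + 0.6243 × 5.36% = 5.85%

5.85%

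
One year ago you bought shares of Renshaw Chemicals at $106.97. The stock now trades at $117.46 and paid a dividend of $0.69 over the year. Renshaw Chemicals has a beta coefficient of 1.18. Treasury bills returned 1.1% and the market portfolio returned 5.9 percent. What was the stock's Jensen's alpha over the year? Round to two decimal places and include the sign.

+3.69%

Realised HPR = (P1 + D1 − P0) / P0 = (117.46 + 0.69 − 106.97) / 106.97 = 11.18 / 106.97 = 10.4515%
MRP = 5.9% − 1.1% = 4.80%
CAPM required = R_f + β·MRP = 1.1% + 1.18 × 4.8% = 6.7640%
α = realised − required = 10.4515% − 6.7640% = +3.69%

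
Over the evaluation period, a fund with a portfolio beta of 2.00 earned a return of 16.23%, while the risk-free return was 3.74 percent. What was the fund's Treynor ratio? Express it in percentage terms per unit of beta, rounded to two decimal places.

Treynor = (R_P − R_f) / β_P = (16.23% − 3.74%) / 2.0000 = 12.49% / 2.0000 = 6.25%

6.25%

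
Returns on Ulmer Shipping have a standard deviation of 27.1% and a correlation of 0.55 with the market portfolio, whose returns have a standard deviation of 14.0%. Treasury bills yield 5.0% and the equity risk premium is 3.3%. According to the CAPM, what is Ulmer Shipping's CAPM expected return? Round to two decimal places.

β = ρ × σ_i / σ_m = 0.55 × 27.1% / 14.0% = 1.0646
E(R) = 5.0% + 1.0646 × 3.3% = 8.51%

8.51%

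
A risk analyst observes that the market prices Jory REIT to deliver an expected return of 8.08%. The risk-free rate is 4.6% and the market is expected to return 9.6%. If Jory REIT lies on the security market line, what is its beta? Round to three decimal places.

MRP = 9.6% − 4.6% = 5.00%
β = (E(R) − R_f) / MRP = (8.08% − 4.6%) / 5.0% = 3.48% / 5.0% = 0.696

0.696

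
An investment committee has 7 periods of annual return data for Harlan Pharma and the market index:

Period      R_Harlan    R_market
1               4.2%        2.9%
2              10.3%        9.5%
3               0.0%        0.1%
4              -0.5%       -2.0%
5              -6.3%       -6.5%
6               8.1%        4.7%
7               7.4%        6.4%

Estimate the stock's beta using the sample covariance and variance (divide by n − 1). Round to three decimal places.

1.068

Mean R_i = (4.2 + 10.3 + 0.0 − 0.5 − 6.3 + 8.1 + 7.4) / 7 = 3.3143%
Mean R_m = (2.9 + 9.5 + 0.1 − 2.0 − 6.5 + 4.7 + 6.4) / 7 = 2.1571%
Σ(R_i − R̄_i)(R_m − R̄_m) = 187.3643  ⇒  Cov = 187.3643 / 6 = 31.2274
Σ(R_m − R̄_m)² = 175.3971  ⇒  Var(R_m) = 175.3971 / 6 = 29.2329
β = Cov / Var(R_m) = 31.2274 / 29.2329 = 1.0682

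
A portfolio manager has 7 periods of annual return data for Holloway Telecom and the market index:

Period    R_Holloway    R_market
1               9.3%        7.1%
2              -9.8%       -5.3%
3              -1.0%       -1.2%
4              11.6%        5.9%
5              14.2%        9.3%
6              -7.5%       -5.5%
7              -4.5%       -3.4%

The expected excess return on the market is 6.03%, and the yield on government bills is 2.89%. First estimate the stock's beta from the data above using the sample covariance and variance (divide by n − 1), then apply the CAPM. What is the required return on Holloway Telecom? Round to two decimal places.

Mean R_i = (9.3 − 9.8 − 1.0 + 11.6 + 14.2 − 7.5 − 4.5) / 7 = 1.7571%
Mean R_m = (7.1 − 5.3 − 1.2 + 5.9 + 9.3 − 5.5 − 3.4) / 7 = 0.9857%
Σ(R_i − R̄_i)(R_m − R̄_m) = 364.0957  ⇒  Cov = 364.0957 / 6 = 60.6826
Σ(R_m − R̄_m)² = 236.2486  ⇒  Var(R_m) = 236.2486 / 6 = 39.3748
β = Cov / Var(R_m) = 60.6826 / 39.3748 = 1.5412
E(R) = R_f + β × MRP = 2.89% + 1.5412 × 6.03% = 12.18%

12.18%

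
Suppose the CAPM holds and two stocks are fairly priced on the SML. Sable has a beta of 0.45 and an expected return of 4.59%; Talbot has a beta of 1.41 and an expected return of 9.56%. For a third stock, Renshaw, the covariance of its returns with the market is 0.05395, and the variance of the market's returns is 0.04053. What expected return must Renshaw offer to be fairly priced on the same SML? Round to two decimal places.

MRP = (9.56% − 4.59%) / (1.41 − 0.45) = 5.1771%
R_f = 4.59% − 0.45 × 5.1771% = 2.2603%
β_Renshaw = Cov / Var(R_m) = 0.05395 / 0.04053 = 1.3311
E(R_Renshaw) = R_f + β × MRP = 2.2603% + 1.3311 × 5.1771% = 9.15%

9.15%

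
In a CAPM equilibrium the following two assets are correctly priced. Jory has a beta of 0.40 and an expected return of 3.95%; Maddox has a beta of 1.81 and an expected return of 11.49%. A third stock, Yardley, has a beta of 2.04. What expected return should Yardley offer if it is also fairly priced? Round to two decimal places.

MRP (SML slope) = (11.49% − 3.95%) / (1.81 − 0.40) = 7.54% / 1.41 = 5.3475%
R_f (intercept) = 3.95% − 0.40 × 5.3475% = 1.8110%
E(R_Yardley) = R_f + β × MRP = 1.8110% + 2.04 × 5.3475% = 12.72%

12.72%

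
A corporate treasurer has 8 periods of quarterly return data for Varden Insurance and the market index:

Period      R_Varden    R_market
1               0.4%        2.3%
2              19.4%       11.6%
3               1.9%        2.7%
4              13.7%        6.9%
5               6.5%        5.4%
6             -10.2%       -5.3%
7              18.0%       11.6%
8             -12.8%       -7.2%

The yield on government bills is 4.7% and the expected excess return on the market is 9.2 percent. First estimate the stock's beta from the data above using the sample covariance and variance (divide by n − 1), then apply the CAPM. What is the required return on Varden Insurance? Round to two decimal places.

Mean R_i = (0.4 + 19.4 + 1.9 + 13.7 + 6.5 − 10.2 + 18.0 − 12.8) / 8 = 4.6125%
Mean R_m = (2.3 + 11.6 + 2.7 + 6.9 + 5.4 − 5.3 + 11.6 − 7.2) / 8 = 3.5000%
Σ(R_i − R̄_i)(R_m − R̄_m) = 586.5900  ⇒  Cov = 586.5900 / 7 = 83.7986
Σ(R_m − R̄_m)² = 340.4000  ⇒  Var(R_m) = 340.4000 / 7 = 48.6286
β = Cov / Var(R_m) = 83.7986 / 48.6286 = 1.7232
E(R) = R_f + β × MRP = 4.7% + 1.7232 × 9.2% = 20.55%

20.55%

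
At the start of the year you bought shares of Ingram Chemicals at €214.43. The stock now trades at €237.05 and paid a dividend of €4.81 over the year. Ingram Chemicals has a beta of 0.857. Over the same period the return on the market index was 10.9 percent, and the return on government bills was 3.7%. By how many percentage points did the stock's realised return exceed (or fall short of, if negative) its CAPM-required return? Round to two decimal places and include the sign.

Realised HPR = (P1 + D1 − P0) / P0 = (237.05 + 4.81 − 214.43) / 214.43 = 27.43 / 214.43 = 12.7921%
MRP = 10.9% − 3.7% = 7.20%
CAPM required = R_f + β·MRP = 3.7% + 0.857 × 7.2% = 9.8704%
α = realised − required = 12.7921% − 9.8704% = +2.92%

+2.92%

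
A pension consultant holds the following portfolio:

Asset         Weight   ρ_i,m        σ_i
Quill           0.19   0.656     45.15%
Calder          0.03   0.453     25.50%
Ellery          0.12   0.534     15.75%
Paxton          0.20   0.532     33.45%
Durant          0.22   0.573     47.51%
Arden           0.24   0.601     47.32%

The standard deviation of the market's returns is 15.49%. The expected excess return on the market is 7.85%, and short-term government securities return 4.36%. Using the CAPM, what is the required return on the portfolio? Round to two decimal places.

β_Quill = 0.656 × 45.15% / 15.49% = 1.9121
β_Calder = 0.453 × 25.50% / 15.49% = 0.7457
β_Ellery = 0.534 × 15.75% / 15.49% = 0.5430
β_Paxton = 0.532 × 33.45% / 15.49% = 1.1488
β_Durant = 0.573 × 47.51% / 15.49% = 1.7575
β_Arden = 0.601 × 47.32% / 15.49% = 1.8360
β_P = Σ w_i β_i = 0.19×1.9121 + 0.03×0.7457 + 0.12×0.5430 + 0.20×1.1488 + 0.22×1.7575 + 0.24×1.8360 = 1.5079
E(R_P) = R_f + β_P × MRP = 4.36% + 1.5079 × 7.85% = 16.20%

16.20%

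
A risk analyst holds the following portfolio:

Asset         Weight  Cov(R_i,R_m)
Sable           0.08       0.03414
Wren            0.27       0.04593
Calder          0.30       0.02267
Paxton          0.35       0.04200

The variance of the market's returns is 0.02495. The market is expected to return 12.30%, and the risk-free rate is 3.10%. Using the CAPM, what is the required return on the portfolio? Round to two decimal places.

16.61%

β_Sable = 0.03414 / 0.02495 = 1.3683
β_Wren = 0.04593 / 0.02495 = 1.8409
β_Calder = 0.02267 / 0.02495 = 0.9086
β_Paxton = 0.04200 / 0.02495 = 1.6834
β_P = Σ w_i β_i = 0.08×1.3683 + 0.27×1.8409 + 0.30×0.9086 + 0.35×1.6834 = 1.4683
MRP = 12.30% − 3.10% = 9.20%
E(R_P) = R_f + β_P × MRP = 3.10% + 1.4683 × 9.20% = 16.61%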